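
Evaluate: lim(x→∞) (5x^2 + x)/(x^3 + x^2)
This is an ∞/∞ indeterminate form.

Apply L'Hôpital's rule: differentiate numerator and denominator separately.
  f(x) = 5·x^2 + x   ⇒   f'(x) = 10·x + 1
  g(x) = x^3 + x^2   ⇒   g'(x) = 3·x^2 + 2·x
  lim(x→∞) f'(x)/g'(x) = lim(x→∞) (10·x + 1)/(3·x^2 + 2·x)
  = 0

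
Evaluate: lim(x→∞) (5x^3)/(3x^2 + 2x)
This is an ∞/∞ indeterminate form.

Apply L'Hôpital's rule: differentiate numerator and denominator separately.
  f(x) = 5·x^3   ⇒   f'(x) = 15·x^2
  g(x) = 3·x^2 + 2·x   ⇒   g'(x) = 6·x + 2
  lim(x→∞) f'(x)/g'(x) = lim(x→∞) (15·x^2)/(6·x + 2)
  = ∞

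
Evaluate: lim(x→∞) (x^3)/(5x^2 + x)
This is an ∞/∞ indeterminate form.

Apply L'Hôpital's rule: differentiate numerator and denominator separately.
  f(x) = x^3   ⇒   f'(x) = 3·x^2
  g(x) = 5·x^2 + x   ⇒   g'(x) = 10·x + 1
  lim(x→∞) f'(x)/g'(x) = lim(x→∞) (3·x^2)/(10·x + 1)
  = ∞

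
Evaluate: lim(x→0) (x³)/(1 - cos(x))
This is a 0/0 indeterminate form.

Apply L'Hôpital's rule: differentiate numerator and denominator separately.
  f(x) = x^3   ⇒   f'(x) = 3·x^2
  g(x) = 1 - cos(x)   ⇒   g'(x) = sin(x)
  lim(x→0) f'(x)/g'(x) = lim(x→0) (3·x^2)/(sin(x))
  = 0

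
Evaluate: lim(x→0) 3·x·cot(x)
This is a 0·∞ indeterminate form.

Rewrite 0·∞ as a quotient (0/0 or ∞/∞ form), then apply L'Hôpital's rule:
  lim(x→0) 3·x·cot(x) = 3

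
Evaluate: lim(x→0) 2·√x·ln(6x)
This is a 0·∞ indeterminate form.

Rewrite 0·∞ as a quotient (0/0 or ∞/∞ form), then apply L'Hôpital's rule:
  lim(x→0) 2·√x·ln(6x) = 0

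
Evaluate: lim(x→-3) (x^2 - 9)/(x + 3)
This is a standard limit.

Factor or rationalize the expression:
  lim(x→-3) (x^2 - 9)/(x + 3) = -6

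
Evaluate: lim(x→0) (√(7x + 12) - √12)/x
This is a standard limit.

Factor or rationalize the expression:
  lim(x→0) (√(7x + 12) - √12)/x = 7·sqrt(3)/12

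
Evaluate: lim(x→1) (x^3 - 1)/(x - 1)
This is a standard limit.

Factor or rationalize the expression:
  lim(x→1) (x^3 - 1)/(x - 1) = 3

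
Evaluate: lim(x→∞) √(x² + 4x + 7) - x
This is an ∞-∞ indeterminate form.

Combine fractions or rationalize to convert ∞-∞ to 0/0 form:
  lim(x→∞) √(x² + 4x + 7) - x = 2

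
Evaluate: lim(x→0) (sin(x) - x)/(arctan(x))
This is a 0/0 indeterminate form.

Apply L'Hôpital's rule: differentiate numerator and denominator separately.
  f(x) = -x + sin(x)   ⇒   f'(x) = cos(x) - 1
  g(x) = atan(x)   ⇒   g'(x) = 1/(x^2 + 1)
  lim(x→0) f'(x)/g'(x) = lim(x→0) (cos(x) - 1)/(1/(x^2 + 1))
  = 0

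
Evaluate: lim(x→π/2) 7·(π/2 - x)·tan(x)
This is a 0·∞ indeterminate form.

Rewrite 0·∞ as a quotient (0/0 or ∞/∞ form), then apply L'Hôpital's rule:
  lim(x→π/2) 7·(π/2 - x)·tan(x) = 7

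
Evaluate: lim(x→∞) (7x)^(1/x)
This is an exponential indeterminate form.

For exponential indeterminate forms, take the natural log:
  Let L = lim(x→∞) (7x)^(1/x)
  Then ln(L) = lim(x→∞) [exponent × ln(base)]
  Evaluate using L'Hôpital or standard limits, then exponentiate.
  L = 1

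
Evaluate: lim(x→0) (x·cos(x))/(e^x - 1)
This is a 0/0 indeterminate form.

Apply L'Hôpital's rule: differentiate numerator and denominator separately.
  f(x) = x·cos(x)   ⇒   f'(x) = -x·sin(x) + cos(x)
  g(x) = e^(x) - 1   ⇒   g'(x) = e^(x)
  lim(x→0) f'(x)/g'(x) = lim(x→0) (-x·sin(x) + cos(x))/(e^(x))
  = 1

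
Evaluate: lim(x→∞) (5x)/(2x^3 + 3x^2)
This is an ∞/∞ indeterminate form.

Apply L'Hôpital's rule: differentiate numerator and denominator separately.
  f(x) = 5·x   ⇒   f'(x) = 5
  g(x) = 2·x^3 + 3·x^2   ⇒   g'(x) = 6·x^2 + 6·x
  lim(x→∞) f'(x)/g'(x) = lim(x→∞) (5)/(6·x^2 + 6·x)
  = 0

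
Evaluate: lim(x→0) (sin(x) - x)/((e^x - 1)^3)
This is a 0/0 indeterminate form.

Apply L'Hôpital's rule: differentiate numerator and denominator separately.
  f(x) = -x + sin(x)   ⇒   f'(x) = cos(x) - 1
  g(x) = (e^(x) - 1)^3   ⇒   g'(x) = 3·(e^(x) - 1)^2·e^(x)
  lim(x→0) f'(x)/g'(x) = lim(x→0) (cos(x) - 1)/(3·(e^(x) - 1)^2·e^(x))
  = -1/6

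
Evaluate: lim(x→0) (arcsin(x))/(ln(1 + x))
This is a 0/0 indeterminate form.

Apply L'Hôpital's rule: differentiate numerator and denominator separately.
  f(x) = asin(x)   ⇒   f'(x) = 1/sqrt(1 - x^2)
  g(x) = ln(x + 1)   ⇒   g'(x) = 1/(x + 1)
  lim(x→0) f'(x)/g'(x) = lim(x→0) (1/sqrt(1 - x^2))/(1/(x + 1))
  = 1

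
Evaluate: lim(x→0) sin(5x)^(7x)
This is an exponential indeterminate form.

For exponential indeterminate forms, take the natural log:
  Let L = lim(x→0) sin(5x)^(7x)
  Then ln(L) = lim(x→0) [exponent × ln(base)]
  Evaluate using L'Hôpital or standard limits, then exponentiate.
  L = 1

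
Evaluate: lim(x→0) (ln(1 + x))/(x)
This is a 0/0 indeterminate form.

Apply L'Hôpital's rule: differentiate numerator and denominator separately.
  f(x) = ln(x + 1)   ⇒   f'(x) = 1/(x + 1)
  g(x) = x   ⇒   g'(x) = 1
  lim(x→0) f'(x)/g'(x) = lim(x→0) (1/(x + 1))/(1)
  = 1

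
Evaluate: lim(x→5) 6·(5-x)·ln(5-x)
This is a 0·∞ indeterminate form.

Rewrite 0·∞ as a quotient (0/0 or ∞/∞ form), then apply L'Hôpital's rule:
  lim(x→5) 6·(5-x)·ln(5-x) = 0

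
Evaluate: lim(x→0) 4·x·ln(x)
This is a 0·∞ indeterminate form.

Rewrite 0·∞ as a quotient (0/0 or ∞/∞ form), then apply L'Hôpital's rule:
  lim(x→0) 4·x·ln(x) = 0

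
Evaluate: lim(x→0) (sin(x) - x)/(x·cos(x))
This is a 0/0 indeterminate form.

Apply L'Hôpital's rule: differentiate numerator and denominator separately.
  f(x) = -x + sin(x)   ⇒   f'(x) = cos(x) - 1
  g(x) = x·cos(x)   ⇒   g'(x) = -x·sin(x) + cos(x)
  lim(x→0) f'(x)/g'(x) = lim(x→0) (cos(x) - 1)/(-x·sin(x) + cos(x))
  = 0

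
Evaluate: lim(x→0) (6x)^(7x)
This is an exponential indeterminate form.

For exponential indeterminate forms, take the natural log:
  Let L = lim(x→0) (6x)^(7x)
  Then ln(L) = lim(x→0) [exponent × ln(base)]
  Evaluate using L'Hôpital or standard limits, then exponentiate.
  L = 1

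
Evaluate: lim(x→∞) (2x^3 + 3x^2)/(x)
This is an ∞/∞ indeterminate form.

Apply L'Hôpital's rule: differentiate numerator and denominator separately.
  f(x) = 2·x^3 + 3·x^2   ⇒   f'(x) = 6·x^2 + 6·x
  g(x) = x   ⇒   g'(x) = 1
  lim(x→∞) f'(x)/g'(x) = lim(x→∞) (6·x^2 + 6·x)/(1)
  = ∞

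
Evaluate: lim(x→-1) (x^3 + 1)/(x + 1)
This is a standard limit.

Factor or rationalize the expression:
  lim(x→-1) (x^3 + 1)/(x + 1) = 3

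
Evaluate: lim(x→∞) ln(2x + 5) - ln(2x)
This is an ∞-∞ indeterminate form.

Combine fractions or rationalize to convert ∞-∞ to 0/0 form:
  lim(x→∞) ln(2x + 5) - ln(2x) = 0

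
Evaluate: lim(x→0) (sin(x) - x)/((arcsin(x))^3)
This is a 0/0 indeterminate form.

Apply L'Hôpital's rule: differentiate numerator and denominator separately.
  f(x) = -x + sin(x)   ⇒   f'(x) = cos(x) - 1
  g(x) = asin(x)^3   ⇒   g'(x) = 3·asin(x)^2/sqrt(1 - x^2)
  lim(x→0) f'(x)/g'(x) = lim(x→0) (cos(x) - 1)/(3·asin(x)^2/sqrt(1 - x^2))
  = -1/6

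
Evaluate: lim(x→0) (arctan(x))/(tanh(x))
This is a 0/0 indeterminate form.

Apply L'Hôpital's rule: differentiate numerator and denominator separately.
  f(x) = atan(x)   ⇒   f'(x) = 1/(x^2 + 1)
  g(x) = tanh(x)   ⇒   g'(x) = 1 - tanh(x)^2
  lim(x→0) f'(x)/g'(x) = lim(x→0) (1/(x^2 + 1))/(1 - tanh(x)^2)
  = 1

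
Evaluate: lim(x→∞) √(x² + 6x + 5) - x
This is an ∞-∞ indeterminate form.

Combine fractions or rationalize to convert ∞-∞ to 0/0 form:
  lim(x→∞) √(x² + 6x + 5) - x = 3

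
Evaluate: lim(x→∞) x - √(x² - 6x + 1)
This is an ∞-∞ indeterminate form.

Combine fractions or rationalize to convert ∞-∞ to 0/0 form:
  lim(x→∞) x - √(x² - 6x + 1) = 3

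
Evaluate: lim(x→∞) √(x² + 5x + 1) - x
This is an ∞-∞ indeterminate form.

Combine fractions or rationalize to convert ∞-∞ to 0/0 form:
  lim(x→∞) √(x² + 5x + 1) - x = 5/2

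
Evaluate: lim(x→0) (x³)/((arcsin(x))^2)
This is a 0/0 indeterminate form.

Apply L'Hôpital's rule: differentiate numerator and denominator separately.
  f(x) = x^3   ⇒   f'(x) = 3·x^2
  g(x) = asin(x)^2   ⇒   g'(x) = 2·asin(x)/sqrt(1 - x^2)
  lim(x→0) f'(x)/g'(x) = lim(x→0) (3·x^2)/(2·asin(x)/sqrt(1 - x^2))
  = 0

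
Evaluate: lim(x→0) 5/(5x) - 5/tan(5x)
This is an ∞-∞ indeterminate form.

Combine fractions or rationalize to convert ∞-∞ to 0/0 form:
  lim(x→0) 5/(5x) - 5/tan(5x) = 0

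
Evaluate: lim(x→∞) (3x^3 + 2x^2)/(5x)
This is an ∞/∞ indeterminate form.

Apply L'Hôpital's rule: differentiate numerator and denominator separately.
  f(x) = 3·x^3 + 2·x^2   ⇒   f'(x) = 9·x^2 + 4·x
  g(x) = 5·x   ⇒   g'(x) = 5
  lim(x→∞) f'(x)/g'(x) = lim(x→∞) (9·x^2 + 4·x)/(5)
  = ∞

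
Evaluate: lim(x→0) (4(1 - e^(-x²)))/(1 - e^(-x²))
This is a 0/0 indeterminate form.

Apply L'Hôpital's rule: differentiate numerator and denominator separately.
  f(x) = 4 - 4·e^(-x^2)   ⇒   f'(x) = 8·x·e^(-x^2)
  g(x) = 1 - e^(-x^2)   ⇒   g'(x) = 2·x·e^(-x^2)
  lim(x→0) f'(x)/g'(x) = lim(x→0) (8·x·e^(-x^2))/(2·x·e^(-x^2))
  = 4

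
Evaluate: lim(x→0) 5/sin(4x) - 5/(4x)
This is an ∞-∞ indeterminate form.

Combine fractions or rationalize to convert ∞-∞ to 0/0 form:
  lim(x→0) 5/sin(4x) - 5/(4x) = 0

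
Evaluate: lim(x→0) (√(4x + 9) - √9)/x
This is a standard limit.

Factor or rationalize the expression:
  lim(x→0) (√(4x + 9) - √9)/x = 2/3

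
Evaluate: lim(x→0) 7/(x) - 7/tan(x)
This is an ∞-∞ indeterminate form.

Combine fractions or rationalize to convert ∞-∞ to 0/0 form:
  lim(x→0) 7/(x) - 7/tan(x) = 0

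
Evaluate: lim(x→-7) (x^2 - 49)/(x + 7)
This is a standard limit.

Factor or rationalize the expression:
  lim(x→-7) (x^2 - 49)/(x + 7) = -14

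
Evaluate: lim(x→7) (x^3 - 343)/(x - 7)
This is a standard limit.

Factor or rationalize the expression:
  lim(x→7) (x^3 - 343)/(x - 7) = 147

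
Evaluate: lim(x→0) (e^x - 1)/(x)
This is a 0/0 indeterminate form.

Apply L'Hôpital's rule: differentiate numerator and denominator separately.
  f(x) = e^(x) - 1   ⇒   f'(x) = e^(x)
  g(x) = x   ⇒   g'(x) = 1
  lim(x→0) f'(x)/g'(x) = lim(x→0) (e^(x))/(1)
  = 1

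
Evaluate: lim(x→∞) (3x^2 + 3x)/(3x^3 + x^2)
This is an ∞/∞ indeterminate form.

Apply L'Hôpital's rule: differentiate numerator and denominator separately.
  f(x) = 3·x^2 + 3·x   ⇒   f'(x) = 6·x + 3
  g(x) = 3·x^3 + x^2   ⇒   g'(x) = 9·x^2 + 2·x
  lim(x→∞) f'(x)/g'(x) = lim(x→∞) (6·x + 3)/(9·x^2 + 2·x)
  = 0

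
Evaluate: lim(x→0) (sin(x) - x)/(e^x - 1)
This is a 0/0 indeterminate form.

Apply L'Hôpital's rule: differentiate numerator and denominator separately.
  f(x) = -x + sin(x)   ⇒   f'(x) = cos(x) - 1
  g(x) = e^(x) - 1   ⇒   g'(x) = e^(x)
  lim(x→0) f'(x)/g'(x) = lim(x→0) (cos(x) - 1)/(e^(x))
  = 0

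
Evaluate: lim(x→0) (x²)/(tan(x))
This is a 0/0 indeterminate form.

Apply L'Hôpital's rule: differentiate numerator and denominator separately.
  f(x) = x^2   ⇒   f'(x) = 2·x
  g(x) = tan(x)   ⇒   g'(x) = tan(x)^2 + 1
  lim(x→0) f'(x)/g'(x) = lim(x→0) (2·x)/(tan(x)^2 + 1)
  = 0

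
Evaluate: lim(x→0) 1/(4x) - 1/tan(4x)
This is an ∞-∞ indeterminate form.

Combine fractions or rationalize to convert ∞-∞ to 0/0 form:
  lim(x→0) 1/(4x) - 1/tan(4x) = 0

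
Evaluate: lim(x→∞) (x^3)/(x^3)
This is an ∞/∞ indeterminate form.

Apply L'Hôpital's rule: differentiate numerator and denominator separately.
  f(x) = x^3   ⇒   f'(x) = 3·x^2
  g(x) = x^3   ⇒   g'(x) = 3·x^2
  lim(x→∞) f'(x)/g'(x) = lim(x→∞) (3·x^2)/(3·x^2)
  = 1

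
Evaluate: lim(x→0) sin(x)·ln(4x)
This is a 0·∞ indeterminate form.

Rewrite 0·∞ as a quotient (0/0 or ∞/∞ form), then apply L'Hôpital's rule:
  lim(x→0) sin(x)·ln(4x) = 0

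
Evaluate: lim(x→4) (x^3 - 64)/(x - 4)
This is a standard limit.

Factor or rationalize the expression:
  lim(x→4) (x^3 - 64)/(x - 4) = 48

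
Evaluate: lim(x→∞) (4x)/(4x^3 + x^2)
This is an ∞/∞ indeterminate form.

Apply L'Hôpital's rule: differentiate numerator and denominator separately.
  f(x) = 4·x   ⇒   f'(x) = 4
  g(x) = 4·x^3 + x^2   ⇒   g'(x) = 12·x^2 + 2·x
  lim(x→∞) f'(x)/g'(x) = lim(x→∞) (4)/(12·x^2 + 2·x)
  = 0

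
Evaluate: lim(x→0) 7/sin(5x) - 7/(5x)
This is an ∞-∞ indeterminate form.

Combine fractions or rationalize to convert ∞-∞ to 0/0 form:
  lim(x→0) 7/sin(5x) - 7/(5x) = 0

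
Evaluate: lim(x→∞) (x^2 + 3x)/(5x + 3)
This is an ∞/∞ indeterminate form.

Apply L'Hôpital's rule: differentiate numerator and denominator separately.
  f(x) = x^2 + 3·x   ⇒   f'(x) = 2·x + 3
  g(x) = 5·x + 3   ⇒   g'(x) = 5
  lim(x→∞) f'(x)/g'(x) = lim(x→∞) (2·x + 3)/(5)
  = ∞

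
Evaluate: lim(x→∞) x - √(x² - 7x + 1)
This is an ∞-∞ indeterminate form.

Combine fractions or rationalize to convert ∞-∞ to 0/0 form:
  lim(x→∞) x - √(x² - 7x + 1) = 7/2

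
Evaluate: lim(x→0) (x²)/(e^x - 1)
This is a 0/0 indeterminate form.

Apply L'Hôpital's rule: differentiate numerator and denominator separately.
  f(x) = x^2   ⇒   f'(x) = 2·x
  g(x) = e^(x) - 1   ⇒   g'(x) = e^(x)
  lim(x→0) f'(x)/g'(x) = lim(x→0) (2·x)/(e^(x))
  = 0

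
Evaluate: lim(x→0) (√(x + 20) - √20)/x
This is a standard limit.

Factor or rationalize the expression:
  lim(x→0) (√(x + 20) - √20)/x = sqrt(5)/20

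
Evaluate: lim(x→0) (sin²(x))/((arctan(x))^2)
This is a 0/0 indeterminate form.

Apply L'Hôpital's rule: differentiate numerator and denominator separately.
  f(x) = sin(x)^2   ⇒   f'(x) = 2·sin(x)·cos(x)
  g(x) = atan(x)^2   ⇒   g'(x) = 2·atan(x)/(x^2 + 1)
  lim(x→0) f'(x)/g'(x) = lim(x→0) (2·sin(x)·cos(x))/(2·atan(x)/(x^2 + 1))
  = 1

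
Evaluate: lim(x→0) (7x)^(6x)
This is an exponential indeterminate form.

For exponential indeterminate forms, take the natural log:
  Let L = lim(x→0) (7x)^(6x)
  Then ln(L) = lim(x→0) [exponent × ln(base)]
  Evaluate using L'Hôpital or standard limits, then exponentiate.
  L = 1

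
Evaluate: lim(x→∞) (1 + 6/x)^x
This is an exponential indeterminate form.

For exponential indeterminate forms, take the natural log:
  Let L = lim(x→∞) (1 + 6/x)^x
  Then ln(L) = lim(x→∞) [exponent × ln(base)]
  Evaluate using L'Hôpital or standard limits, then exponentiate.
  L = e^(6)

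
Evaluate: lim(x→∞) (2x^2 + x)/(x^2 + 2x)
This is an ∞/∞ indeterminate form.

Apply L'Hôpital's rule: differentiate numerator and denominator separately.
  f(x) = 2·x^2 + x   ⇒   f'(x) = 4·x + 1
  g(x) = x^2 + 2·x   ⇒   g'(x) = 2·x + 2
  lim(x→∞) f'(x)/g'(x) = lim(x→∞) (4·x + 1)/(2·x + 2)
  = 2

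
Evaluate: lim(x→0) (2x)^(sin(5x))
This is an exponential indeterminate form.

For exponential indeterminate forms, take the natural log:
  Let L = lim(x→0) (2x)^(sin(5x))
  Then ln(L) = lim(x→0) [exponent × ln(base)]
  Evaluate using L'Hôpital or standard limits, then exponentiate.
  L = 1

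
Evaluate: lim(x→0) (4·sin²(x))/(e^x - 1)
This is a 0/0 indeterminate form.

Apply L'Hôpital's rule: differentiate numerator and denominator separately.
  f(x) = 4·sin(x)^2   ⇒   f'(x) = 8·sin(x)·cos(x)
  g(x) = e^(x) - 1   ⇒   g'(x) = e^(x)
  lim(x→0) f'(x)/g'(x) = lim(x→0) (8·sin(x)·cos(x))/(e^(x))
  = 0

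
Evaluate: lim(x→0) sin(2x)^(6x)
This is an exponential indeterminate form.

For exponential indeterminate forms, take the natural log:
  Let L = lim(x→0) sin(2x)^(6x)
  Then ln(L) = lim(x→0) [exponent × ln(base)]
  Evaluate using L'Hôpital or standard limits, then exponentiate.
  L = 1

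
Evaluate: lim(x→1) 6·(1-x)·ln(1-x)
This is a 0·∞ indeterminate form.

Rewrite 0·∞ as a quotient (0/0 or ∞/∞ form), then apply L'Hôpital's rule:
  lim(x→1) 6·(1-x)·ln(1-x) = 0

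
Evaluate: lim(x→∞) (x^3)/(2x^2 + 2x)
This is an ∞/∞ indeterminate form.

Apply L'Hôpital's rule: differentiate numerator and denominator separately.
  f(x) = x^3   ⇒   f'(x) = 3·x^2
  g(x) = 2·x^2 + 2·x   ⇒   g'(x) = 4·x + 2
  lim(x→∞) f'(x)/g'(x) = lim(x→∞) (3·x^2)/(4·x + 2)
  = ∞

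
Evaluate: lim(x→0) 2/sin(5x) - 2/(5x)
This is an ∞-∞ indeterminate form.

Combine fractions or rationalize to convert ∞-∞ to 0/0 form:
  lim(x→0) 2/sin(5x) - 2/(5x) = 0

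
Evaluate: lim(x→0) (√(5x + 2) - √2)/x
This is a standard limit.

Factor or rationalize the expression:
  lim(x→0) (√(5x + 2) - √2)/x = 5·sqrt(2)/4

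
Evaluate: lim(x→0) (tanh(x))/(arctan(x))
This is a 0/0 indeterminate form.

Apply L'Hôpital's rule: differentiate numerator and denominator separately.
  f(x) = tanh(x)   ⇒   f'(x) = 1 - tanh(x)^2
  g(x) = atan(x)   ⇒   g'(x) = 1/(x^2 + 1)
  lim(x→0) f'(x)/g'(x) = lim(x→0) (1 - tanh(x)^2)/(1/(x^2 + 1))
  = 1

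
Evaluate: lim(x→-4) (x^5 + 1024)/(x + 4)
This is a standard limit.

Factor or rationalize the expression:
  lim(x→-4) (x^5 + 1024)/(x + 4) = 1280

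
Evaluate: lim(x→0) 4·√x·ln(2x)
This is a 0·∞ indeterminate form.

Rewrite 0·∞ as a quotient (0/0 or ∞/∞ form), then apply L'Hôpital's rule:
  lim(x→0) 4·√x·ln(2x) = 0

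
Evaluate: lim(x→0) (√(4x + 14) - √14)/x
This is a standard limit.

Factor or rationalize the expression:
  lim(x→0) (√(4x + 14) - √14)/x = sqrt(14)/7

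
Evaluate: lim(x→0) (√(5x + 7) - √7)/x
This is a standard limit.

Factor or rationalize the expression:
  lim(x→0) (√(5x + 7) - √7)/x = 5·sqrt(7)/14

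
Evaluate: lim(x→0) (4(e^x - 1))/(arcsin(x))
This is a 0/0 indeterminate form.

Apply L'Hôpital's rule: differentiate numerator and denominator separately.
  f(x) = 4·e^(x) - 4   ⇒   f'(x) = 4·e^(x)
  g(x) = asin(x)   ⇒   g'(x) = 1/sqrt(1 - x^2)
  lim(x→0) f'(x)/g'(x) = lim(x→0) (4·e^(x))/(1/sqrt(1 - x^2))
  = 4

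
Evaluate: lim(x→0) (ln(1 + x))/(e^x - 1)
This is a 0/0 indeterminate form.

Apply L'Hôpital's rule: differentiate numerator and denominator separately.
  f(x) = ln(x + 1)   ⇒   f'(x) = 1/(x + 1)
  g(x) = e^(x) - 1   ⇒   g'(x) = e^(x)
  lim(x→0) f'(x)/g'(x) = lim(x→0) (1/(x + 1))/(e^(x))
  = 1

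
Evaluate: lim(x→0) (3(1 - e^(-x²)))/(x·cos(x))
This is a 0/0 indeterminate form.

Apply L'Hôpital's rule: differentiate numerator and denominator separately.
  f(x) = 3 - 3·e^(-x^2)   ⇒   f'(x) = 6·x·e^(-x^2)
  g(x) = x·cos(x)   ⇒   g'(x) = -x·sin(x) + cos(x)
  lim(x→0) f'(x)/g'(x) = lim(x→0) (6·x·e^(-x^2))/(-x·sin(x) + cos(x))
  = 0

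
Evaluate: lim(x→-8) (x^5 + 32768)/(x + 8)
This is a standard limit.

Factor or rationalize the expression:
  lim(x→-8) (x^5 + 32768)/(x + 8) = 20480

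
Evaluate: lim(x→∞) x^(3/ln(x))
This is an exponential indeterminate form.

For exponential indeterminate forms, take the natural log:
  Let L = lim(x→∞) x^(3/ln(x))
  Then ln(L) = lim(x→∞) [exponent × ln(base)]
  Evaluate using L'Hôpital or standard limits, then exponentiate.
  L = e^(3)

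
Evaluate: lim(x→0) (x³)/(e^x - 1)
This is a 0/0 indeterminate form.

Apply L'Hôpital's rule: differentiate numerator and denominator separately.
  f(x) = x^3   ⇒   f'(x) = 3·x^2
  g(x) = e^(x) - 1   ⇒   g'(x) = e^(x)
  lim(x→0) f'(x)/g'(x) = lim(x→0) (3·x^2)/(e^(x))
  = 0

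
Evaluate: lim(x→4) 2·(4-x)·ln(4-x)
This is a 0·∞ indeterminate form.

Rewrite 0·∞ as a quotient (0/0 or ∞/∞ form), then apply L'Hôpital's rule:
  lim(x→4) 2·(4-x)·ln(4-x) = 0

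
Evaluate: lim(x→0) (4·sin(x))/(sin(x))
This is a 0/0 indeterminate form.

Apply L'Hôpital's rule: differentiate numerator and denominator separately.
  f(x) = 4·sin(x)   ⇒   f'(x) = 4·cos(x)
  g(x) = sin(x)   ⇒   g'(x) = cos(x)
  lim(x→0) f'(x)/g'(x) = lim(x→0) (4·cos(x))/(cos(x))
  = 4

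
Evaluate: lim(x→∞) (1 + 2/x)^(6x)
This is an exponential indeterminate form.

For exponential indeterminate forms, take the natural log:
  Let L = lim(x→∞) (1 + 2/x)^(6x)
  Then ln(L) = lim(x→∞) [exponent × ln(base)]
  Evaluate using L'Hôpital or standard limits, then exponentiate.
  L = e^(12)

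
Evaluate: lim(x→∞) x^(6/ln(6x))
This is an exponential indeterminate form.

For exponential indeterminate forms, take the natural log:
  Let L = lim(x→∞) x^(6/ln(6x))
  Then ln(L) = lim(x→∞) [exponent × ln(base)]
  Evaluate using L'Hôpital or standard limits, then exponentiate.
  L = e^(6)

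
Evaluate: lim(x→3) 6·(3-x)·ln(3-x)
This is a 0·∞ indeterminate form.

Rewrite 0·∞ as a quotient (0/0 or ∞/∞ form), then apply L'Hôpital's rule:
  lim(x→3) 6·(3-x)·ln(3-x) = 0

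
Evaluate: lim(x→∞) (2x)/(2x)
This is an ∞/∞ indeterminate form.

Apply L'Hôpital's rule: differentiate numerator and denominator separately.
  f(x) = 2·x   ⇒   f'(x) = 2
  g(x) = 2·x   ⇒   g'(x) = 2
  lim(x→∞) f'(x)/g'(x) = lim(x→∞) (2)/(2)
  = 1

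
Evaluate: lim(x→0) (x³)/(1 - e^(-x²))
This is a 0/0 indeterminate form.

Apply L'Hôpital's rule: differentiate numerator and denominator separately.
  f(x) = x^3   ⇒   f'(x) = 3·x^2
  g(x) = 1 - e^(-x^2)   ⇒   g'(x) = 2·x·e^(-x^2)
  lim(x→0) f'(x)/g'(x) = lim(x→0) (3·x^2)/(2·x·e^(-x^2))
  = 0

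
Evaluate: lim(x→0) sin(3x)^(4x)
This is an exponential indeterminate form.

For exponential indeterminate forms, take the natural log:
  Let L = lim(x→0) sin(3x)^(4x)
  Then ln(L) = lim(x→0) [exponent × ln(base)]
  Evaluate using L'Hôpital or standard limits, then exponentiate.
  L = 1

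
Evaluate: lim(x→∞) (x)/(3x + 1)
This is an ∞/∞ indeterminate form.

Apply L'Hôpital's rule: differentiate numerator and denominator separately.
  f(x) = x   ⇒   f'(x) = 1
  g(x) = 3·x + 1   ⇒   g'(x) = 3
  lim(x→∞) f'(x)/g'(x) = lim(x→∞) (1)/(3)
  = 1/3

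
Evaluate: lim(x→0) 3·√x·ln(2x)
This is a 0·∞ indeterminate form.

Rewrite 0·∞ as a quotient (0/0 or ∞/∞ form), then apply L'Hôpital's rule:
  lim(x→0) 3·√x·ln(2x) = 0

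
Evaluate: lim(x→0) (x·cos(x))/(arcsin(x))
This is a 0/0 indeterminate form.

Apply L'Hôpital's rule: differentiate numerator and denominator separately.
  f(x) = x·cos(x)   ⇒   f'(x) = -x·sin(x) + cos(x)
  g(x) = asin(x)   ⇒   g'(x) = 1/sqrt(1 - x^2)
  lim(x→0) f'(x)/g'(x) = lim(x→0) (-x·sin(x) + cos(x))/(1/sqrt(1 - x^2))
  = 1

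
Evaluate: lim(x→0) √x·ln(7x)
This is a 0·∞ indeterminate form.

Rewrite 0·∞ as a quotient (0/0 or ∞/∞ form), then apply L'Hôpital's rule:
  lim(x→0) √x·ln(7x) = 0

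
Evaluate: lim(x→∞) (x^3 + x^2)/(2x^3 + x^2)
This is an ∞/∞ indeterminate form.

Apply L'Hôpital's rule: differentiate numerator and denominator separately.
  f(x) = x^3 + x^2   ⇒   f'(x) = 3·x^2 + 2·x
  g(x) = 2·x^3 + x^2   ⇒   g'(x) = 6·x^2 + 2·x
  lim(x→∞) f'(x)/g'(x) = lim(x→∞) (3·x^2 + 2·x)/(6·x^2 + 2·x)
  = 1/2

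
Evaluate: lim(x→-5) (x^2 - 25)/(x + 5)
This is a standard limit.

Factor or rationalize the expression:
  lim(x→-5) (x^2 - 25)/(x + 5) = -10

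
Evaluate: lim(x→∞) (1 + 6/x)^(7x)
This is an exponential indeterminate form.

For exponential indeterminate forms, take the natural log:
  Let L = lim(x→∞) (1 + 6/x)^(7x)
  Then ln(L) = lim(x→∞) [exponent × ln(base)]
  Evaluate using L'Hôpital or standard limits, then exponentiate.
  L = e^(42)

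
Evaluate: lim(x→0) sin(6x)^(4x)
This is an exponential indeterminate form.

For exponential indeterminate forms, take the natural log:
  Let L = lim(x→0) sin(6x)^(4x)
  Then ln(L) = lim(x→0) [exponent × ln(base)]
  Evaluate using L'Hôpital or standard limits, then exponentiate.
  L = 1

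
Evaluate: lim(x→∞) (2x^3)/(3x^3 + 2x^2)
This is an ∞/∞ indeterminate form.

Apply L'Hôpital's rule: differentiate numerator and denominator separately.
  f(x) = 2·x^3   ⇒   f'(x) = 6·x^2
  g(x) = 3·x^3 + 2·x^2   ⇒   g'(x) = 9·x^2 + 4·x
  lim(x→∞) f'(x)/g'(x) = lim(x→∞) (6·x^2)/(9·x^2 + 4·x)
  = 2/3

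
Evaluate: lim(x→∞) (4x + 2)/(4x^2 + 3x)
This is an ∞/∞ indeterminate form.

Apply L'Hôpital's rule: differentiate numerator and denominator separately.
  f(x) = 4·x + 2   ⇒   f'(x) = 4
  g(x) = 4·x^2 + 3·x   ⇒   g'(x) = 8·x + 3
  lim(x→∞) f'(x)/g'(x) = lim(x→∞) (4)/(8·x + 3)
  = 0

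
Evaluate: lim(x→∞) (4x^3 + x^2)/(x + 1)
This is an ∞/∞ indeterminate form.

Apply L'Hôpital's rule: differentiate numerator and denominator separately.
  f(x) = 4·x^3 + x^2   ⇒   f'(x) = 12·x^2 + 2·x
  g(x) = x + 1   ⇒   g'(x) = 1
  lim(x→∞) f'(x)/g'(x) = lim(x→∞) (12·x^2 + 2·x)/(1)
  = ∞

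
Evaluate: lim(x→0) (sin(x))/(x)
This is a 0/0 indeterminate form.

Apply L'Hôpital's rule: differentiate numerator and denominator separately.
  f(x) = sin(x)   ⇒   f'(x) = cos(x)
  g(x) = x   ⇒   g'(x) = 1
  lim(x→0) f'(x)/g'(x) = lim(x→0) (cos(x))/(1)
  = 1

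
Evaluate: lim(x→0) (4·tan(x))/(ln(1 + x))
This is a 0/0 indeterminate form.

Apply L'Hôpital's rule: differentiate numerator and denominator separately.
  f(x) = 4·tan(x)   ⇒   f'(x) = 4·tan(x)^2 + 4
  g(x) = ln(x + 1)   ⇒   g'(x) = 1/(x + 1)
  lim(x→0) f'(x)/g'(x) = lim(x→0) (4·tan(x)^2 + 4)/(1/(x + 1))
  = 4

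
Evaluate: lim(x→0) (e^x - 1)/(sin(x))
This is a 0/0 indeterminate form.

Apply L'Hôpital's rule: differentiate numerator and denominator separately.
  f(x) = e^(x) - 1   ⇒   f'(x) = e^(x)
  g(x) = sin(x)   ⇒   g'(x) = cos(x)
  lim(x→0) f'(x)/g'(x) = lim(x→0) (e^(x))/(cos(x))
  = 1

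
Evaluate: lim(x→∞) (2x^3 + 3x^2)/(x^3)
This is an ∞/∞ indeterminate form.

Apply L'Hôpital's rule: differentiate numerator and denominator separately.
  f(x) = 2·x^3 + 3·x^2   ⇒   f'(x) = 6·x^2 + 6·x
  g(x) = x^3   ⇒   g'(x) = 3·x^2
  lim(x→∞) f'(x)/g'(x) = lim(x→∞) (6·x^2 + 6·x)/(3·x^2)
  = 2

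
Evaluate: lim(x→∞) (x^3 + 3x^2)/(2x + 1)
This is an ∞/∞ indeterminate form.

Apply L'Hôpital's rule: differentiate numerator and denominator separately.
  f(x) = x^3 + 3·x^2   ⇒   f'(x) = 3·x^2 + 6·x
  g(x) = 2·x + 1   ⇒   g'(x) = 2
  lim(x→∞) f'(x)/g'(x) = lim(x→∞) (3·x^2 + 6·x)/(2)
  = ∞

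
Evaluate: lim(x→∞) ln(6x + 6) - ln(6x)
This is an ∞-∞ indeterminate form.

Combine fractions or rationalize to convert ∞-∞ to 0/0 form:
  lim(x→∞) ln(6x + 6) - ln(6x) = 0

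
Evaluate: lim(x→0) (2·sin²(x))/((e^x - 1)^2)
This is a 0/0 indeterminate form.

Apply L'Hôpital's rule: differentiate numerator and denominator separately.
  f(x) = 2·sin(x)^2   ⇒   f'(x) = 4·sin(x)·cos(x)
  g(x) = (e^(x) - 1)^2   ⇒   g'(x) = 2·(e^(x) - 1)·e^(x)
  lim(x→0) f'(x)/g'(x) = lim(x→0) (4·sin(x)·cos(x))/(2·(e^(x) - 1)·e^(x))
  = 2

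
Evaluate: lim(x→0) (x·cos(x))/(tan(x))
This is a 0/0 indeterminate form.

Apply L'Hôpital's rule: differentiate numerator and denominator separately.
  f(x) = x·cos(x)   ⇒   f'(x) = -x·sin(x) + cos(x)
  g(x) = tan(x)   ⇒   g'(x) = tan(x)^2 + 1
  lim(x→0) f'(x)/g'(x) = lim(x→0) (-x·sin(x) + cos(x))/(tan(x)^2 + 1)
  = 1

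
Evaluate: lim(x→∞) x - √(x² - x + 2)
This is an ∞-∞ indeterminate form.

Combine fractions or rationalize to convert ∞-∞ to 0/0 form:
  lim(x→∞) x - √(x² - x + 2) = 1/2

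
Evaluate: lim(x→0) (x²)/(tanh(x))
This is a 0/0 indeterminate form.

Apply L'Hôpital's rule: differentiate numerator and denominator separately.
  f(x) = x^2   ⇒   f'(x) = 2·x
  g(x) = tanh(x)   ⇒   g'(x) = 1 - tanh(x)^2
  lim(x→0) f'(x)/g'(x) = lim(x→0) (2·x)/(1 - tanh(x)^2)
  = 0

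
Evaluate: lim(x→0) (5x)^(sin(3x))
This is an exponential indeterminate form.

For exponential indeterminate forms, take the natural log:
  Let L = lim(x→0) (5x)^(sin(3x))
  Then ln(L) = lim(x→0) [exponent × ln(base)]
  Evaluate using L'Hôpital or standard limits, then exponentiate.
  L = 1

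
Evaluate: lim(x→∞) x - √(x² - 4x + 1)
This is an ∞-∞ indeterminate form.

Combine fractions or rationalize to convert ∞-∞ to 0/0 form:
  lim(x→∞) x - √(x² - 4x + 1) = 2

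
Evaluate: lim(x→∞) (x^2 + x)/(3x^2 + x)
This is an ∞/∞ indeterminate form.

Apply L'Hôpital's rule: differentiate numerator and denominator separately.
  f(x) = x^2 + x   ⇒   f'(x) = 2·x + 1
  g(x) = 3·x^2 + x   ⇒   g'(x) = 6·x + 1
  lim(x→∞) f'(x)/g'(x) = lim(x→∞) (2·x + 1)/(6·x + 1)
  = 1/3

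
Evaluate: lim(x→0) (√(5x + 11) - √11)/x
This is a standard limit.

Factor or rationalize the expression:
  lim(x→0) (√(5x + 11) - √11)/x = 5·sqrt(11)/22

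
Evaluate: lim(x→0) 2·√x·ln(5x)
This is a 0·∞ indeterminate form.

Rewrite 0·∞ as a quotient (0/0 or ∞/∞ form), then apply L'Hôpital's rule:
  lim(x→0) 2·√x·ln(5x) = 0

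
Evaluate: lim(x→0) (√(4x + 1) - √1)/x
This is a standard limit.

Factor or rationalize the expression:
  lim(x→0) (√(4x + 1) - √1)/x = 2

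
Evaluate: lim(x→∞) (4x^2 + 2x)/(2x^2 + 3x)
This is an ∞/∞ indeterminate form.

Apply L'Hôpital's rule: differentiate numerator and denominator separately.
  f(x) = 4·x^2 + 2·x   ⇒   f'(x) = 8·x + 2
  g(x) = 2·x^2 + 3·x   ⇒   g'(x) = 4·x + 3
  lim(x→∞) f'(x)/g'(x) = lim(x→∞) (8·x + 2)/(4·x + 3)
  = 2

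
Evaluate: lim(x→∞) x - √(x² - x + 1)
This is an ∞-∞ indeterminate form.

Combine fractions or rationalize to convert ∞-∞ to 0/0 form:
  lim(x→∞) x - √(x² - x + 1) = 1/2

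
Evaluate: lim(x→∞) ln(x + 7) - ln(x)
This is an ∞-∞ indeterminate form.

Combine fractions or rationalize to convert ∞-∞ to 0/0 form:
  lim(x→∞) ln(x + 7) - ln(x) = 0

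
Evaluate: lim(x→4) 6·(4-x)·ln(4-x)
This is a 0·∞ indeterminate form.

Rewrite 0·∞ as a quotient (0/0 or ∞/∞ form), then apply L'Hôpital's rule:
  lim(x→4) 6·(4-x)·ln(4-x) = 0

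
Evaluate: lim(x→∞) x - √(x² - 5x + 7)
This is an ∞-∞ indeterminate form.

Combine fractions or rationalize to convert ∞-∞ to 0/0 form:
  lim(x→∞) x - √(x² - 5x + 7) = 5/2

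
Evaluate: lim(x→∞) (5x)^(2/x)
This is an exponential indeterminate form.

For exponential indeterminate forms, take the natural log:
  Let L = lim(x→∞) (5x)^(2/x)
  Then ln(L) = lim(x→∞) [exponent × ln(base)]
  Evaluate using L'Hôpital or standard limits, then exponentiate.
  L = 1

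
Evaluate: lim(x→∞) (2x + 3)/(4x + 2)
This is an ∞/∞ indeterminate form.

Apply L'Hôpital's rule: differentiate numerator and denominator separately.
  f(x) = 2·x + 3   ⇒   f'(x) = 2
  g(x) = 4·x + 2   ⇒   g'(x) = 4
  lim(x→∞) f'(x)/g'(x) = lim(x→∞) (2)/(4)
  = 1/2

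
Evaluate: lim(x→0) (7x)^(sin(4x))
This is an exponential indeterminate form.

For exponential indeterminate forms, take the natural log:
  Let L = lim(x→0) (7x)^(sin(4x))
  Then ln(L) = lim(x→0) [exponent × ln(base)]
  Evaluate using L'Hôpital or standard limits, then exponentiate.
  L = 1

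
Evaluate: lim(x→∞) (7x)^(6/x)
This is an exponential indeterminate form.

For exponential indeterminate forms, take the natural log:
  Let L = lim(x→∞) (7x)^(6/x)
  Then ln(L) = lim(x→∞) [exponent × ln(base)]
  Evaluate using L'Hôpital or standard limits, then exponentiate.
  L = 1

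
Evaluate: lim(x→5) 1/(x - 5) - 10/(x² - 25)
This is an ∞-∞ indeterminate form.

Combine fractions or rationalize to convert ∞-∞ to 0/0 form:
  lim(x→5) 1/(x - 5) - 10/(x² - 25) = 1/10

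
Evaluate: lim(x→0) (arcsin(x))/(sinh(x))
This is a 0/0 indeterminate form.

Apply L'Hôpital's rule: differentiate numerator and denominator separately.
  f(x) = asin(x)   ⇒   f'(x) = 1/sqrt(1 - x^2)
  g(x) = sinh(x)   ⇒   g'(x) = cosh(x)
  lim(x→0) f'(x)/g'(x) = lim(x→0) (1/sqrt(1 - x^2))/(cosh(x))
  = 1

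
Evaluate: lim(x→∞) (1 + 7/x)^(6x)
This is an exponential indeterminate form.

For exponential indeterminate forms, take the natural log:
  Let L = lim(x→∞) (1 + 7/x)^(6x)
  Then ln(L) = lim(x→∞) [exponent × ln(base)]
  Evaluate using L'Hôpital or standard limits, then exponentiate.
  L = e^(42)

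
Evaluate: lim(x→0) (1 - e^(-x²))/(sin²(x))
This is a 0/0 indeterminate form.

Apply L'Hôpital's rule: differentiate numerator and denominator separately.
  f(x) = 1 - e^(-x^2)   ⇒   f'(x) = 2·x·e^(-x^2)
  g(x) = sin(x)^2   ⇒   g'(x) = 2·sin(x)·cos(x)
  lim(x→0) f'(x)/g'(x) = lim(x→0) (2·x·e^(-x^2))/(2·sin(x)·cos(x))
  = 1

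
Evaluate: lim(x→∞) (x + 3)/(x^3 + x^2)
This is an ∞/∞ indeterminate form.

Apply L'Hôpital's rule: differentiate numerator and denominator separately.
  f(x) = x + 3   ⇒   f'(x) = 1
  g(x) = x^3 + x^2   ⇒   g'(x) = 3·x^2 + 2·x
  lim(x→∞) f'(x)/g'(x) = lim(x→∞) (1)/(3·x^2 + 2·x)
  = 0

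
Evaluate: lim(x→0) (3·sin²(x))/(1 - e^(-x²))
This is a 0/0 indeterminate form.

Apply L'Hôpital's rule: differentiate numerator and denominator separately.
  f(x) = 3·sin(x)^2   ⇒   f'(x) = 6·sin(x)·cos(x)
  g(x) = 1 - e^(-x^2)   ⇒   g'(x) = 2·x·e^(-x^2)
  lim(x→0) f'(x)/g'(x) = lim(x→0) (6·sin(x)·cos(x))/(2·x·e^(-x^2))
  = 3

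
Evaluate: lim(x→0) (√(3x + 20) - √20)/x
This is a standard limit.

Factor or rationalize the expression:
  lim(x→0) (√(3x + 20) - √20)/x = 3·sqrt(5)/20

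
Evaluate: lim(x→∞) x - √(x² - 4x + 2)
This is an ∞-∞ indeterminate form.

Combine fractions or rationalize to convert ∞-∞ to 0/0 form:
  lim(x→∞) x - √(x² - 4x + 2) = 2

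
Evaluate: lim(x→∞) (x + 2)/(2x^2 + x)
This is an ∞/∞ indeterminate form.

Apply L'Hôpital's rule: differentiate numerator and denominator separately.
  f(x) = x + 2   ⇒   f'(x) = 1
  g(x) = 2·x^2 + x   ⇒   g'(x) = 4·x + 1
  lim(x→∞) f'(x)/g'(x) = lim(x→∞) (1)/(4·x + 1)
  = 0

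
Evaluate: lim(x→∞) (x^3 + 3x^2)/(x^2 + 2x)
This is an ∞/∞ indeterminate form.

Apply L'Hôpital's rule: differentiate numerator and denominator separately.
  f(x) = x^3 + 3·x^2   ⇒   f'(x) = 3·x^2 + 6·x
  g(x) = x^2 + 2·x   ⇒   g'(x) = 2·x + 2
  lim(x→∞) f'(x)/g'(x) = lim(x→∞) (3·x^2 + 6·x)/(2·x + 2)
  = ∞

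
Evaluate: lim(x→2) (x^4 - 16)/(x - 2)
This is a standard limit.

Factor or rationalize the expression:
  lim(x→2) (x^4 - 16)/(x - 2) = 32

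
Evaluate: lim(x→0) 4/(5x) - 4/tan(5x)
This is an ∞-∞ indeterminate form.

Combine fractions or rationalize to convert ∞-∞ to 0/0 form:
  lim(x→0) 4/(5x) - 4/tan(5x) = 0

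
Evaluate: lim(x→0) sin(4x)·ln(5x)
This is a 0·∞ indeterminate form.

Rewrite 0·∞ as a quotient (0/0 or ∞/∞ form), then apply L'Hôpital's rule:
  lim(x→0) sin(4x)·ln(5x) = 0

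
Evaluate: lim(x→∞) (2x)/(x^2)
This is an ∞/∞ indeterminate form.

Apply L'Hôpital's rule: differentiate numerator and denominator separately.
  f(x) = 2·x   ⇒   f'(x) = 2
  g(x) = x^2   ⇒   g'(x) = 2·x
  lim(x→∞) f'(x)/g'(x) = lim(x→∞) (2)/(2·x)
  = 0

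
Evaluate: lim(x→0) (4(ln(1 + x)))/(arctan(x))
This is a 0/0 indeterminate form.

Apply L'Hôpital's rule: differentiate numerator and denominator separately.
  f(x) = 4·ln(x + 1)   ⇒   f'(x) = 4/(x + 1)
  g(x) = atan(x)   ⇒   g'(x) = 1/(x^2 + 1)
  lim(x→0) f'(x)/g'(x) = lim(x→0) (4/(x + 1))/(1/(x^2 + 1))
  = 4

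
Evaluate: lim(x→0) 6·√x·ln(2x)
This is a 0·∞ indeterminate form.

Rewrite 0·∞ as a quotient (0/0 or ∞/∞ form), then apply L'Hôpital's rule:
  lim(x→0) 6·√x·ln(2x) = 0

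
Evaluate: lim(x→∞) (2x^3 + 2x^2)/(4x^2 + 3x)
This is an ∞/∞ indeterminate form.

Apply L'Hôpital's rule: differentiate numerator and denominator separately.
  f(x) = 2·x^3 + 2·x^2   ⇒   f'(x) = 6·x^2 + 4·x
  g(x) = 4·x^2 + 3·x   ⇒   g'(x) = 8·x + 3
  lim(x→∞) f'(x)/g'(x) = lim(x→∞) (6·x^2 + 4·x)/(8·x + 3)
  = ∞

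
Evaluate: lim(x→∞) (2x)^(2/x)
This is an exponential indeterminate form.

For exponential indeterminate forms, take the natural log:
  Let L = lim(x→∞) (2x)^(2/x)
  Then ln(L) = lim(x→∞) [exponent × ln(base)]
  Evaluate using L'Hôpital or standard limits, then exponentiate.
  L = 1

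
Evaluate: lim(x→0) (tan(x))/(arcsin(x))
This is a 0/0 indeterminate form.

Apply L'Hôpital's rule: differentiate numerator and denominator separately.
  f(x) = tan(x)   ⇒   f'(x) = tan(x)^2 + 1
  g(x) = asin(x)   ⇒   g'(x) = 1/sqrt(1 - x^2)
  lim(x→0) f'(x)/g'(x) = lim(x→0) (tan(x)^2 + 1)/(1/sqrt(1 - x^2))
  = 1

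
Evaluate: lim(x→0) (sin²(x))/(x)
This is a 0/0 indeterminate form.

Apply L'Hôpital's rule: differentiate numerator and denominator separately.
  f(x) = sin(x)^2   ⇒   f'(x) = 2·sin(x)·cos(x)
  g(x) = x   ⇒   g'(x) = 1
  lim(x→0) f'(x)/g'(x) = lim(x→0) (2·sin(x)·cos(x))/(1)
  = 0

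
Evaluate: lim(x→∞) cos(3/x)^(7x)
This is an exponential indeterminate form.

For exponential indeterminate forms, take the natural log:
  Let L = lim(x→∞) cos(3/x)^(7x)
  Then ln(L) = lim(x→∞) [exponent × ln(base)]
  Evaluate using L'Hôpital or standard limits, then exponentiate.
  L = 1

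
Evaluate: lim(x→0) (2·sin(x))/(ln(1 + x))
This is a 0/0 indeterminate form.

Apply L'Hôpital's rule: differentiate numerator and denominator separately.
  f(x) = 2·sin(x)   ⇒   f'(x) = 2·cos(x)
  g(x) = ln(x + 1)   ⇒   g'(x) = 1/(x + 1)
  lim(x→0) f'(x)/g'(x) = lim(x→0) (2·cos(x))/(1/(x + 1))
  = 2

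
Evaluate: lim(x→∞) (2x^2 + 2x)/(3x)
This is an ∞/∞ indeterminate form.

Apply L'Hôpital's rule: differentiate numerator and denominator separately.
  f(x) = 2·x^2 + 2·x   ⇒   f'(x) = 4·x + 2
  g(x) = 3·x   ⇒   g'(x) = 3
  lim(x→∞) f'(x)/g'(x) = lim(x→∞) (4·x + 2)/(3)
  = ∞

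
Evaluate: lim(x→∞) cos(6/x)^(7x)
This is an exponential indeterminate form.

For exponential indeterminate forms, take the natural log:
  Let L = lim(x→∞) cos(6/x)^(7x)
  Then ln(L) = lim(x→∞) [exponent × ln(base)]
  Evaluate using L'Hôpital or standard limits, then exponentiate.
  L = 1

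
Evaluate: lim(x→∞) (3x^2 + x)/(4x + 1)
This is an ∞/∞ indeterminate form.

Apply L'Hôpital's rule: differentiate numerator and denominator separately.
  f(x) = 3·x^2 + x   ⇒   f'(x) = 6·x + 1
  g(x) = 4·x + 1   ⇒   g'(x) = 4
  lim(x→∞) f'(x)/g'(x) = lim(x→∞) (6·x + 1)/(4)
  = ∞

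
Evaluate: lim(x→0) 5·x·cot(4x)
This is a 0·∞ indeterminate form.

Rewrite 0·∞ as a quotient (0/0 or ∞/∞ form), then apply L'Hôpital's rule:
  lim(x→0) 5·x·cot(4x) = 5/4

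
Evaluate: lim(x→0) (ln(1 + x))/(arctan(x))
This is a 0/0 indeterminate form.

Apply L'Hôpital's rule: differentiate numerator and denominator separately.
  f(x) = ln(x + 1)   ⇒   f'(x) = 1/(x + 1)
  g(x) = atan(x)   ⇒   g'(x) = 1/(x^2 + 1)
  lim(x→0) f'(x)/g'(x) = lim(x→0) (1/(x + 1))/(1/(x^2 + 1))
  = 1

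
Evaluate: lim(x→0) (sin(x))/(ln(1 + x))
This is a 0/0 indeterminate form.

Apply L'Hôpital's rule: differentiate numerator and denominator separately.
  f(x) = sin(x)   ⇒   f'(x) = cos(x)
  g(x) = ln(x + 1)   ⇒   g'(x) = 1/(x + 1)
  lim(x→0) f'(x)/g'(x) = lim(x→0) (cos(x))/(1/(x + 1))
  = 1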